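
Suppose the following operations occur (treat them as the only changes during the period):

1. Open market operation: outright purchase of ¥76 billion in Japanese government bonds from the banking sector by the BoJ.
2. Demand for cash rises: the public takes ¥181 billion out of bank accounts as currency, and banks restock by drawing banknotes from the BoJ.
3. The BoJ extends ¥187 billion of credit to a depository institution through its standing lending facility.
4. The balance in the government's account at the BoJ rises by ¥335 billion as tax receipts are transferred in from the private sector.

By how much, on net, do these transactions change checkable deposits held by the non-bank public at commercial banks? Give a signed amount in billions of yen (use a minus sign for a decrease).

OMO purchase (from banks) ¥76 billion: the counterparty is a bank, so public deposits are unchanged → 0.
Currency withdrawal ¥181 billion: non-bank counterparties' bank balances fall → −¥181B.
Discount-window loan ¥187 billion: the counterparty is a bank, so public deposits are unchanged → 0.
Government account inflow ¥335 billion: non-bank counterparties' bank balances fall → −¥335B.
Net: 0 − 181 + 0 − 335 = -¥516 billion.

-¥516 billion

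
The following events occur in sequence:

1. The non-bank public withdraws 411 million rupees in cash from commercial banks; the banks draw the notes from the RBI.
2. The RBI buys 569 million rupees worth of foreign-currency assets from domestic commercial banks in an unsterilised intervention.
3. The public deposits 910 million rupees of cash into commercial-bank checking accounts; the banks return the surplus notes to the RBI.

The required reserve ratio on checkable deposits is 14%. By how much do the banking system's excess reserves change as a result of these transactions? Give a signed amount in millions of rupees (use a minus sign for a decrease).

+998.14 million

Currency withdrawal 411 million rupees: reserves −411M, deposits −411M.
FX purchase 569 million rupees: reserves +569M, deposits 0.
Currency deposit 910 million rupees: reserves +910M, deposits +910M.
Totals: Δreserves = +1068M, Δdeposits = +499M.
Δrequired reserves = 14% × +499M = +69.86M.
Δexcess reserves = Δreserves − Δrequired = +1068M − (+69.86M) = +998.14 million.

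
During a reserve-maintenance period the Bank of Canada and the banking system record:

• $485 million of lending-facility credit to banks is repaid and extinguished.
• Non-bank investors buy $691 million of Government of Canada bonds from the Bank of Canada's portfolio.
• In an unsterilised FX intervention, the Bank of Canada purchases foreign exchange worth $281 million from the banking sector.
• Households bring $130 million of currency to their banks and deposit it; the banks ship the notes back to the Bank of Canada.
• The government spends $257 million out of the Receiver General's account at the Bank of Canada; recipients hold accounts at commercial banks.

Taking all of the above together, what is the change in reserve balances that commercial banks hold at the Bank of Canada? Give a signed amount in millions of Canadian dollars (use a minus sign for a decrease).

Discount-window repayment $485 million: repayment is debited from reserves → −$485M.
Asset sale (to non-banks) $691 million: the non-bank buyers' banks settle from reserves → −$691M.
FX purchase $281 million: the Bank of Canada pays by crediting reserve accounts → +$281M.
Currency deposit $130 million: returned notes are swapped for reserve credit → +$130M.
Government spending $257 million: government payments flow into bank reserve accounts → +$257M.
Net: −485 − 691 + 281 + 130 + 257 = -$508 million.

-$508 million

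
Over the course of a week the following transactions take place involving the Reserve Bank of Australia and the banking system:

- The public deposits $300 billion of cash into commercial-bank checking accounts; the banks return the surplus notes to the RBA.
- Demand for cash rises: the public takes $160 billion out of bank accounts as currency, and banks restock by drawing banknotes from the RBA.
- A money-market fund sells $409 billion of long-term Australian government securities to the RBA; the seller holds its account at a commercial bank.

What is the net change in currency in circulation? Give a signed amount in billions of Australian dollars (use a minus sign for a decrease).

Currency deposit $300 billion: notes return to the central bank → −$300B.
Currency withdrawal $160 billion: notes leave the central bank → +$160B.
Asset purchase (from non-banks) $409 billion: no currency enters or leaves circulation → 0.
Net: −300 + 160 + 0 = -$140 billion.

-$140 billion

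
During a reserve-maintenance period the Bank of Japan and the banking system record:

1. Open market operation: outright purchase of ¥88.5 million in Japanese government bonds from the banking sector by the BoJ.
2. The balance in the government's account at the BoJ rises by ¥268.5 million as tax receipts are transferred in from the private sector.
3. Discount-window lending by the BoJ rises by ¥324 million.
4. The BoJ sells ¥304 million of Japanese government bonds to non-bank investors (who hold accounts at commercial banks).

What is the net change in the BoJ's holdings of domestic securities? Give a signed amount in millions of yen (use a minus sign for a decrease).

-¥215.5 million

BoJ balance sheet:
  Assets:      Securities −¥215.5M, Loans to banks +¥324M
  Liabilities: Bank reserves −¥160M, Government deposits +¥268.5M
So the change in the BoJ's holdings of domestic securities is -¥215.5 million.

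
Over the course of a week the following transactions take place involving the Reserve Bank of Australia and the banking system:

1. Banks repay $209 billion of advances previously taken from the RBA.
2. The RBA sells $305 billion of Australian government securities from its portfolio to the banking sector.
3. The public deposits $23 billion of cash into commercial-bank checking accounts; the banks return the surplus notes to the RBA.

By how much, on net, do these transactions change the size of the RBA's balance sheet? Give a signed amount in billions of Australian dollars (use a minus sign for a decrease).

Discount-window repayment $209 billion: an RBA asset is shed → −$209B.
OMO sale (to banks) $305 billion: an RBA asset is shed → −$305B.
Currency deposit $23 billion: only the composition of liabilities changes → 0.
Net: −209 − 305 + 0 = -$514 billion.

-$514 billion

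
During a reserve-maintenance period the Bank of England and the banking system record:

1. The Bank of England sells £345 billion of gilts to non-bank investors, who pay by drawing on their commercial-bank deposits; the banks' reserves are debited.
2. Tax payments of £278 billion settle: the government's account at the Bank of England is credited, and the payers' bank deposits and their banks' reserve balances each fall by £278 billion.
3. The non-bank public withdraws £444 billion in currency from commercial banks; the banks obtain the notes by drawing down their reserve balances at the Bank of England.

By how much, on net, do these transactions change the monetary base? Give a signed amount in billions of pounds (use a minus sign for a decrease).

Asset sale (to non-banks) £345 billion: Bank of England balance sheet contracts → −£345B.
Government account inflow £278 billion: reserves shift to a non-base liability → −£278B.
Currency withdrawal £444 billion: just a shift between currency and reserves — both are base money → 0.
Net: −345 − 278 + 0 = -£623 billion.

-£623 billion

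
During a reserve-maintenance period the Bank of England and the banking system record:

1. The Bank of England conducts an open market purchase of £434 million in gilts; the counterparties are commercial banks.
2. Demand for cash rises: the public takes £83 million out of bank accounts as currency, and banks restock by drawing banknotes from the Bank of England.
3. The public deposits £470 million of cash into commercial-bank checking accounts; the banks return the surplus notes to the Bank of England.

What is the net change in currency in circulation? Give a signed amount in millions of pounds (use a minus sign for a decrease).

-£387 million

OMO purchase (from banks) £434 million: no currency enters or leaves circulation → 0.
Currency withdrawal £83 million: notes leave the central bank → +£83M.
Currency deposit £470 million: notes return to the central bank → −£470M.
Net: 0 + 83 − 470 = -£387 million.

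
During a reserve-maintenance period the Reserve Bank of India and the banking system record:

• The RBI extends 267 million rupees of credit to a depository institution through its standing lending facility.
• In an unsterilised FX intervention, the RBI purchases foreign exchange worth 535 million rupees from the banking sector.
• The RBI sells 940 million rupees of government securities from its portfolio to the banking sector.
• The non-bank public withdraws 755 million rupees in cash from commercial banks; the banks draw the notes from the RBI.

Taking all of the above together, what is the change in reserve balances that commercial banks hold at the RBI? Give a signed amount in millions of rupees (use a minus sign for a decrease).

RBI balance sheet:
  Assets:      Securities −940M, Loans to banks +267M, Foreign assets +535M
  Liabilities: Bank reserves −893M, Currency in circulation +755M
Commercial banking system:
  Assets:      Reserves at CB −893M, Securities +940M, Foreign assets −535M
  Liabilities: Checkable deposits −755M, Borrowings from CB +267M
So the change in reserve balances that commercial banks hold at the RBI is -893 million.

-893 million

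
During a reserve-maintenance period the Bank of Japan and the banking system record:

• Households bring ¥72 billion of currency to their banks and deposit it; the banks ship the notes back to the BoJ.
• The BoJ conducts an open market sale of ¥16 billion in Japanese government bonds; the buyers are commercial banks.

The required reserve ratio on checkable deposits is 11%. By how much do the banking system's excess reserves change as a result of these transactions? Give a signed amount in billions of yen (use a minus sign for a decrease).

+¥48.08 billion

Currency deposit ¥72 billion: reserves +¥72B, deposits +¥72B.
OMO sale (to banks) ¥16 billion: reserves −¥16B, deposits 0.
Totals: Δreserves = +¥56B, Δdeposits = +¥72B.
Δrequired reserves = 11% × +¥72B = +¥7.92B.
Δexcess reserves = Δreserves − Δrequired = +¥56B − (+¥7.92B) = +¥48.08 billion.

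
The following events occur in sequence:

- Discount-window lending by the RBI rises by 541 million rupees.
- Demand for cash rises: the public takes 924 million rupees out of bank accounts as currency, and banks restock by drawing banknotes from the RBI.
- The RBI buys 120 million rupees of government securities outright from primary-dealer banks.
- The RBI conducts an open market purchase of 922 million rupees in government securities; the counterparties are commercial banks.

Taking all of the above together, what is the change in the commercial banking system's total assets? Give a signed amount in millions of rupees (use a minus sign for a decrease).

Discount-window loan 541 million rupees: bank balance sheets expand → +541M.
Currency withdrawal 924 million rupees: bank balance sheets shrink → −924M.
OMO purchase (from banks) 120 million rupees: just an asset swap on bank balance sheets → 0.
OMO purchase (from banks) 922 million rupees: just an asset swap on bank balance sheets → 0.
Net: 541 − 924 + 0 + 0 = -383 million.

-383 million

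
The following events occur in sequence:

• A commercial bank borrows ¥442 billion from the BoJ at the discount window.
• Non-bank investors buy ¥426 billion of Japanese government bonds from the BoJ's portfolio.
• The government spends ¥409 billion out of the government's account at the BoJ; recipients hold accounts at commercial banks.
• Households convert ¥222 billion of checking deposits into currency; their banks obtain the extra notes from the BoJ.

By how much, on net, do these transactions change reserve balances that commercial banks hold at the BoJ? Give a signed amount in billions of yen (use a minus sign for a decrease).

+¥203 billion

Discount-window loan ¥442 billion: the loan is credited to the bank's reserve account → +¥442B.
Asset sale (to non-banks) ¥426 billion: the non-bank buyers' banks settle from reserves → −¥426B.
Government spending ¥409 billion: government payments flow into bank reserve accounts → +¥409B.
Currency withdrawal ¥222 billion: banks swap reserves for currency → −¥222B.
Net: 442 − 426 + 409 − 222 = +¥203 billion.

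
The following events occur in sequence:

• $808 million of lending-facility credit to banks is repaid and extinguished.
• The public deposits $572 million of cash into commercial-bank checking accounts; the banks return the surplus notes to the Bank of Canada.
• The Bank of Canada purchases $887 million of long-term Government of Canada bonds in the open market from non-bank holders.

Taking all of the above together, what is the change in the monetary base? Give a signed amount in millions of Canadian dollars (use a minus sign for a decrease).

+$79 million

Bank of Canada balance sheet:
  Assets:      Securities +$887M, Loans to banks −$808M
  Liabilities: Bank reserves +$651M, Currency in circulation −$572M
Monetary base = currency + reserves: −$572M + (+$651M) = +$79 million.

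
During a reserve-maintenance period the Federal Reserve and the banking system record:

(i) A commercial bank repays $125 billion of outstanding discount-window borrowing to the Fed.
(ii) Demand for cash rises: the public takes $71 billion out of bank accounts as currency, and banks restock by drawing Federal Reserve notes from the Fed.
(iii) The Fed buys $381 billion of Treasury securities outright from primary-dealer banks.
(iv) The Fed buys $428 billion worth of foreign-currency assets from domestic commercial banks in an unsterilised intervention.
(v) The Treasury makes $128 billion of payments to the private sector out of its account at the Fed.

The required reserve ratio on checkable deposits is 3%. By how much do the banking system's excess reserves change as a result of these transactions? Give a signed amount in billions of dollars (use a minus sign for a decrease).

+$739.29 billion

Discount-window repayment $125 billion: reserves −$125B, deposits 0.
Currency withdrawal $71 billion: reserves −$71B, deposits −$71B.
OMO purchase (from banks) $381 billion: reserves +$381B, deposits 0.
FX purchase $428 billion: reserves +$428B, deposits 0.
Government spending $128 billion: reserves +$128B, deposits +$128B.
Totals: Δreserves = +$741B, Δdeposits = +$57B.
Δrequired reserves = 3% × +$57B = +$1.71B.
Δexcess reserves = Δreserves − Δrequired = +$741B − (+$1.71B) = +$739.29 billion.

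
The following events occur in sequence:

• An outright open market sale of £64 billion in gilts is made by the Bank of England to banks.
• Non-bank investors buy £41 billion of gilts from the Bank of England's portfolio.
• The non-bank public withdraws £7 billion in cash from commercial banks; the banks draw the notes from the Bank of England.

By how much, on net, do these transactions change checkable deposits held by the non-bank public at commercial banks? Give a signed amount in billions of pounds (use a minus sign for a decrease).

-£48 billion

OMO sale (to banks) £64 billion: the counterparty is a bank, so public deposits are unchanged → 0.
Asset sale (to non-banks) £41 billion: non-bank counterparties' bank balances fall → −£41B.
Currency withdrawal £7 billion: non-bank counterparties' bank balances fall → −£7B.
Net: 0 − 41 − 7 = -£48 billion.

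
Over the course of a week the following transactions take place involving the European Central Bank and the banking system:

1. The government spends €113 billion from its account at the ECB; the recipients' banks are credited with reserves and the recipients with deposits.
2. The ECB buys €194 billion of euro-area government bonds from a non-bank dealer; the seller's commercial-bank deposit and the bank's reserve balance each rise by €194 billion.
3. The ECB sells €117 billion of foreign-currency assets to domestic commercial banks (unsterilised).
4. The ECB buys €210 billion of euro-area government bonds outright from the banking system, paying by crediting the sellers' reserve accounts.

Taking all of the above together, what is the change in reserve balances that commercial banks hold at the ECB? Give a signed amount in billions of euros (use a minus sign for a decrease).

Government spending €113 billion: government payments flow into bank reserve accounts → +€113B.
Asset purchase (from non-banks) €194 billion: the ECB pays by crediting reserve accounts → +€194B.
FX sale €117 billion: the buying banks pay out of their reserve balances → −€117B.
OMO purchase (from banks) €210 billion: the ECB pays by crediting reserve accounts → +€210B.
Net: 113 + 194 − 117 + 210 = +€400 billion.

+€400 billion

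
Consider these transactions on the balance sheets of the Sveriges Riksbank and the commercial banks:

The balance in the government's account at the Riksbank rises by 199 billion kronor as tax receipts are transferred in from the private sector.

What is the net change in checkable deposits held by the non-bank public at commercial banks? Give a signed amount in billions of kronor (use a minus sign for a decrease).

Government account inflow 199 billion kronor: non-bank counterparties' bank balances fall → −199B.

-199 billion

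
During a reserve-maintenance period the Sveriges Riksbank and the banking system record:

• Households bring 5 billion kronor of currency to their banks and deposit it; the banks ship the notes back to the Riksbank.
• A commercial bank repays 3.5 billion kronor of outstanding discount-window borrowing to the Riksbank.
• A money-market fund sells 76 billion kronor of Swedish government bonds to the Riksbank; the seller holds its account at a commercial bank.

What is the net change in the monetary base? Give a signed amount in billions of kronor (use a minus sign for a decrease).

Riksbank balance sheet:
  Assets:      Securities +76B, Loans to banks −3.5B
  Liabilities: Bank reserves +77.5B, Currency in circulation −5B
Monetary base = currency + reserves: −5B + (+77.5B) = +72.5 billion.

+72.5 billion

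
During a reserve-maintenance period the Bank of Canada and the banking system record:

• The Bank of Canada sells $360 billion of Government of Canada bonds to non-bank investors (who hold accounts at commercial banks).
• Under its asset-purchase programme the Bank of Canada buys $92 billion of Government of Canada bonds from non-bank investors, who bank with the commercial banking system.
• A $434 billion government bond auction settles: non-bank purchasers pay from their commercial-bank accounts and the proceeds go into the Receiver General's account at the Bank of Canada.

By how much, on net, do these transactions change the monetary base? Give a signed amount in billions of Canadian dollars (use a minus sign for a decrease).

-$702 billion

Bank of Canada balance sheet:
  Assets:      Securities −$268B
  Liabilities: Bank reserves −$702B, Government deposits +$434B
Monetary base = currency + reserves: 0 + (−$702B) = -$702 billion.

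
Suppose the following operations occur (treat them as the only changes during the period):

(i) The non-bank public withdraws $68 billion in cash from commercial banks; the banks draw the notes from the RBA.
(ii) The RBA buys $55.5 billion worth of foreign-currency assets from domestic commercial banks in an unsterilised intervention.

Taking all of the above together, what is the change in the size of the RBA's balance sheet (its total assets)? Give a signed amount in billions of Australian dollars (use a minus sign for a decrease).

RBA balance sheet:
  Assets:      Foreign assets +$55.5B
  Liabilities: Bank reserves −$12.5B, Currency in circulation +$68B
Change in total RBA assets = +$55.5 billion.

+$55.5 billion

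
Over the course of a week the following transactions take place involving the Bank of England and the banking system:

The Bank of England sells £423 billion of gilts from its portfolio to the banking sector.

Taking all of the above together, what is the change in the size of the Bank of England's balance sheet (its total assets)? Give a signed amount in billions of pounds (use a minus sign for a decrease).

-£423 billion

OMO sale (to banks) £423 billion: a Bank of England asset is shed → −£423B.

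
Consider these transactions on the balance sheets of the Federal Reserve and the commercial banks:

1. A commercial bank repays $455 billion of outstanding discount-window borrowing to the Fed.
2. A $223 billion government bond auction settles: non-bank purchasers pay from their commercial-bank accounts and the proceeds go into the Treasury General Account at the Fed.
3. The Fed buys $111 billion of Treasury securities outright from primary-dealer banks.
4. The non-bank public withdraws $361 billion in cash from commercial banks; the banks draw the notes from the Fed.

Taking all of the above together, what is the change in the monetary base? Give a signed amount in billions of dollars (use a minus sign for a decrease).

-$567 billion

Fed balance sheet:
  Assets:      Securities +$111B, Loans to banks −$455B
  Liabilities: Bank reserves −$928B, Currency in circulation +$361B, Government deposits +$223B
Monetary base = currency + reserves: +$361B + (−$928B) = -$567 billion.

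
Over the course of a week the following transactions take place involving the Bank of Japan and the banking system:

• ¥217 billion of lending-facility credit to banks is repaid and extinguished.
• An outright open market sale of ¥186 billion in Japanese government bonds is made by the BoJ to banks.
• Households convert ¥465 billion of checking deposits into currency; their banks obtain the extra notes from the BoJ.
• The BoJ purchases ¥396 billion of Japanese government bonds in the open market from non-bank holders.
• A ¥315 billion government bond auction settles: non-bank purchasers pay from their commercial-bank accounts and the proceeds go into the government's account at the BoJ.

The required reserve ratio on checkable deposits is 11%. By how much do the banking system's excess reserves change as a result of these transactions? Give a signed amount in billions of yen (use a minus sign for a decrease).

-¥744.76 billion

Discount-window repayment ¥217 billion: reserves −¥217B, deposits 0.
OMO sale (to banks) ¥186 billion: reserves −¥186B, deposits 0.
Currency withdrawal ¥465 billion: reserves −¥465B, deposits −¥465B.
Asset purchase (from non-banks) ¥396 billion: reserves +¥396B, deposits +¥396B.
Government account inflow ¥315 billion: reserves −¥315B, deposits −¥315B.
Totals: Δreserves = −¥787B, Δdeposits = −¥384B.
Δrequired reserves = 11% × −¥384B = −¥42.24B.
Δexcess reserves = Δreserves − Δrequired = −¥787B − (−¥42.24B) = -¥744.76 billion.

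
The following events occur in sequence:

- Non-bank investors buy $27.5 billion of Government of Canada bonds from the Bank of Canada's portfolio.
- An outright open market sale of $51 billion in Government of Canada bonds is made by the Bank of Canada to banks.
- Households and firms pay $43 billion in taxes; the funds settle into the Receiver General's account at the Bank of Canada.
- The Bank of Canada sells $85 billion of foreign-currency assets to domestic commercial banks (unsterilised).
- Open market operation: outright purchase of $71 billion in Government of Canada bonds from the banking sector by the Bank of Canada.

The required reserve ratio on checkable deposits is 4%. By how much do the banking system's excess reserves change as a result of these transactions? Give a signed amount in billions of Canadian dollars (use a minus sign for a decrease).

-$132.68 billion

Asset sale (to non-banks) $27.5 billion: reserves −$27.5B, deposits −$27.5B.
OMO sale (to banks) $51 billion: reserves −$51B, deposits 0.
Government account inflow $43 billion: reserves −$43B, deposits −$43B.
FX sale $85 billion: reserves −$85B, deposits 0.
OMO purchase (from banks) $71 billion: reserves +$71B, deposits 0.
Totals: Δreserves = −$135.5B, Δdeposits = −$70.5B.
Δrequired reserves = 4% × −$70.5B = −$2.82B.
Δexcess reserves = Δreserves − Δrequired = −$135.5B − (−$2.82B) = -$132.68 billion.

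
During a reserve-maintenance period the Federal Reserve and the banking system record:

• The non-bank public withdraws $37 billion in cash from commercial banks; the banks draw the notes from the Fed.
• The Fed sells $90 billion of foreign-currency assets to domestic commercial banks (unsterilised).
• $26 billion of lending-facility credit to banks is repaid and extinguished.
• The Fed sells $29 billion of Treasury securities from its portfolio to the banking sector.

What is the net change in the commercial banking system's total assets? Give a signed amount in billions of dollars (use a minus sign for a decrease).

Fed balance sheet:
  Assets:      Securities −$29B, Loans to banks −$26B, Foreign assets −$90B
  Liabilities: Bank reserves −$182B, Currency in circulation +$37B
Commercial banking system:
  Assets:      Reserves at CB −$182B, Securities +$29B, Foreign assets +$90B
  Liabilities: Checkable deposits −$37B, Borrowings from CB −$26B
Change in total bank assets = -$63 billion.

-$63 billion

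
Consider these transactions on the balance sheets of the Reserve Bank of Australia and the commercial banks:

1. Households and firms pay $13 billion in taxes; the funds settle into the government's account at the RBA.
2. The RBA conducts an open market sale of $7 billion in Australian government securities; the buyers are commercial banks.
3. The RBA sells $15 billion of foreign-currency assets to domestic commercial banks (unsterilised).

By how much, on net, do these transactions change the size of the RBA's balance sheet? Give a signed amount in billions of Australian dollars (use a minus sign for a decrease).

Government account inflow $13 billion: only the composition of liabilities changes → 0.
OMO sale (to banks) $7 billion: an RBA asset is shed → −$7B.
FX sale $15 billion: an RBA asset is shed → −$15B.
Net: 0 − 7 − 15 = -$22 billion.

-$22 billion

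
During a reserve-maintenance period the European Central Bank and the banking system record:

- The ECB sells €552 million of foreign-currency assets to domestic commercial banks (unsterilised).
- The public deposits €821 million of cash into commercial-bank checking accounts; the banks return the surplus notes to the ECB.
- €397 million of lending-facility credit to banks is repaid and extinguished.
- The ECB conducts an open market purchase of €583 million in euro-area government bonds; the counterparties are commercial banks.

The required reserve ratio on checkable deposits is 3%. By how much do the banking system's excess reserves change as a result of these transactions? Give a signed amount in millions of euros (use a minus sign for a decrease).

+€430.37 million

FX sale €552 million: reserves −€552M, deposits 0.
Currency deposit €821 million: reserves +€821M, deposits +€821M.
Discount-window repayment €397 million: reserves −€397M, deposits 0.
OMO purchase (from banks) €583 million: reserves +€583M, deposits 0.
Totals: Δreserves = +€455M, Δdeposits = +€821M.
Δrequired reserves = 3% × +€821M = +€24.63M.
Δexcess reserves = Δreserves − Δrequired = +€455M − (+€24.63M) = +€430.37 million.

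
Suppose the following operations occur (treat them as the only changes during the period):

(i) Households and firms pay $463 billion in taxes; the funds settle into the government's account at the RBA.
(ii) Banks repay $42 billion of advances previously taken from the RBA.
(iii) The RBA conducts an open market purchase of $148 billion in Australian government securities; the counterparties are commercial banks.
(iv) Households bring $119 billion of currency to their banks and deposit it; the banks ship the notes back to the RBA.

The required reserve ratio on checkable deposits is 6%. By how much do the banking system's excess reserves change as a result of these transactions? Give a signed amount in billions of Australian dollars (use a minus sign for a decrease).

-$217.36 billion

Government account inflow $463 billion: reserves −$463B, deposits −$463B.
Discount-window repayment $42 billion: reserves −$42B, deposits 0.
OMO purchase (from banks) $148 billion: reserves +$148B, deposits 0.
Currency deposit $119 billion: reserves +$119B, deposits +$119B.
Totals: Δreserves = −$238B, Δdeposits = −$344B.
Δrequired reserves = 6% × −$344B = −$20.64B.
Δexcess reserves = Δreserves − Δrequired = −$238B − (−$20.64B) = -$217.36 billion.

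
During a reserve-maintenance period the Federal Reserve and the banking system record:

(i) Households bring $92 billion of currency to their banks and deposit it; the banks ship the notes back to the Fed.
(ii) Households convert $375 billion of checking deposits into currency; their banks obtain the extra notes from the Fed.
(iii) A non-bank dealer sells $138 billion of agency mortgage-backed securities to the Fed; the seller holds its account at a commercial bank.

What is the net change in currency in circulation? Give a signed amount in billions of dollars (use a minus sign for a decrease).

Currency deposit $92 billion: notes return to the central bank → −$92B.
Currency withdrawal $375 billion: notes leave the central bank → +$375B.
Asset purchase (from non-banks) $138 billion: no currency enters or leaves circulation → 0.
Net: −92 + 375 + 0 = +$283 billion.

+$283 billion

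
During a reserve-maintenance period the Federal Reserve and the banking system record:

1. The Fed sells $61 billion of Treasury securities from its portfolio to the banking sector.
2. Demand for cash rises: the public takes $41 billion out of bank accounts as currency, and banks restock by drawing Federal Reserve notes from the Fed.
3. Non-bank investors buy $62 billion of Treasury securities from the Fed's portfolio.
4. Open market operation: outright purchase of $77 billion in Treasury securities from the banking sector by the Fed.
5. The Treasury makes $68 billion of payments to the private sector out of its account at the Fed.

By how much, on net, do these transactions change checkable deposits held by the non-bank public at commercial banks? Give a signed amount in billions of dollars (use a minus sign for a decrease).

OMO sale (to banks) $61 billion: the counterparty is a bank, so public deposits are unchanged → 0.
Currency withdrawal $41 billion: non-bank counterparties' bank balances fall → −$41B.
Asset sale (to non-banks) $62 billion: non-bank counterparties' bank balances fall → −$62B.
OMO purchase (from banks) $77 billion: the counterparty is a bank, so public deposits are unchanged → 0.
Government spending $68 billion: non-bank counterparties' bank balances rise → +$68B.
Net: 0 − 41 − 62 + 0 + 68 = -$35 billion.

-$35 billion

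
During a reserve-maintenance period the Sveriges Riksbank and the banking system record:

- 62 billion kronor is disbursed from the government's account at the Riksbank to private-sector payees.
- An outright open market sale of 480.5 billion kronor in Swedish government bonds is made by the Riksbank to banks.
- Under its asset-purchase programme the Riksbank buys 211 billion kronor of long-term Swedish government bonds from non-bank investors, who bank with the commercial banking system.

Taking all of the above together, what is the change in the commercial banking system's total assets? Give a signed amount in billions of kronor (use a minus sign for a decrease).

Riksbank balance sheet:
  Assets:      Securities −269.5B
  Liabilities: Bank reserves −207.5B, Government deposits −62B
Commercial banking system:
  Assets:      Reserves at CB −207.5B, Securities +480.5B
  Liabilities: Checkable deposits +273B
Change in total bank assets = +273 billion.

+273 billion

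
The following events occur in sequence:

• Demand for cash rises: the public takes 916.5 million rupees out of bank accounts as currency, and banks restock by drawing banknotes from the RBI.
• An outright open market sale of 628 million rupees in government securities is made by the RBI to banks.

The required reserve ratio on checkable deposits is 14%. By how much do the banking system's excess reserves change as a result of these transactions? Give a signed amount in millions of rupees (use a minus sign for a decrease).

Currency withdrawal 916.5 million rupees: reserves −916.5M, deposits −916.5M.
OMO sale (to banks) 628 million rupees: reserves −628M, deposits 0.
Totals: Δreserves = −1544.5M, Δdeposits = −916.5M.
Δrequired reserves = 14% × −916.5M = −128.31M.
Δexcess reserves = Δreserves − Δrequired = −1544.5M − (−128.31M) = -1416.19 million.

-1416.19 million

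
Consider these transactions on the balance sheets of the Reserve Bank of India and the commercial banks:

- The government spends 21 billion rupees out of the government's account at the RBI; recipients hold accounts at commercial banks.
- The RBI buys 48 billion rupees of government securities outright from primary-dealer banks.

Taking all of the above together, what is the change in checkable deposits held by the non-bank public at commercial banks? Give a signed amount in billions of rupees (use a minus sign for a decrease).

+21 billion

RBI balance sheet:
  Assets:      Securities +48B
  Liabilities: Bank reserves +69B, Government deposits −21B
Commercial banking system:
  Assets:      Reserves at CB +69B, Securities −48B
  Liabilities: Checkable deposits +21B
So the change in checkable deposits held by the non-bank public at commercial banks is +21 billion.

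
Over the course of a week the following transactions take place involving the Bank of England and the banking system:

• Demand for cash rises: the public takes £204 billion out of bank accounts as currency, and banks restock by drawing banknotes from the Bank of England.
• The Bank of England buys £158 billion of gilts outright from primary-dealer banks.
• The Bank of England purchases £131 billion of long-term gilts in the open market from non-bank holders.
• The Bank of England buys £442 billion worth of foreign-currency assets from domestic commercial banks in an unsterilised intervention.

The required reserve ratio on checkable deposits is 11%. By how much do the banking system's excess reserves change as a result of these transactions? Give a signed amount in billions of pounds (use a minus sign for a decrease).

Currency withdrawal £204 billion: reserves −£204B, deposits −£204B.
OMO purchase (from banks) £158 billion: reserves +£158B, deposits 0.
Asset purchase (from non-banks) £131 billion: reserves +£131B, deposits +£131B.
FX purchase £442 billion: reserves +£442B, deposits 0.
Totals: Δreserves = +£527B, Δdeposits = −£73B.
Δrequired reserves = 11% × −£73B = −£8.03B.
Δexcess reserves = Δreserves − Δrequired = +£527B − (−£8.03B) = +£535.03 billion.

+£535.03 billion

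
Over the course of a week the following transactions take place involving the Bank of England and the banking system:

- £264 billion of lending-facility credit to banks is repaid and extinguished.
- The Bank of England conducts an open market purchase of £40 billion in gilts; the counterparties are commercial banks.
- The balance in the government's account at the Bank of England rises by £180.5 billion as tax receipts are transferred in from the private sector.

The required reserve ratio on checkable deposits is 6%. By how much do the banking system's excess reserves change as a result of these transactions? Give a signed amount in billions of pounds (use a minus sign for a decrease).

-£393.67 billion

Discount-window repayment £264 billion: reserves −£264B, deposits 0.
OMO purchase (from banks) £40 billion: reserves +£40B, deposits 0.
Government account inflow £180.5 billion: reserves −£180.5B, deposits −£180.5B.
Totals: Δreserves = −£404.5B, Δdeposits = −£180.5B.
Δrequired reserves = 6% × −£180.5B = −£10.83B.
Δexcess reserves = Δreserves − Δrequired = −£404.5B − (−£10.83B) = -£393.67 billion.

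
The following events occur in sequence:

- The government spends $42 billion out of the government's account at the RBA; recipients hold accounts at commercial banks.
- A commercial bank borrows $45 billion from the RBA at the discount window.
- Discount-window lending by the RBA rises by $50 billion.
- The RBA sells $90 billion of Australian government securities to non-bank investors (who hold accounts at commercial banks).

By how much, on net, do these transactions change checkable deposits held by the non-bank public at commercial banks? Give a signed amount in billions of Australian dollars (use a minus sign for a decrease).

RBA balance sheet:
  Assets:      Securities −$90B, Loans to banks +$95B
  Liabilities: Bank reserves +$47B, Government deposits −$42B
Commercial banking system:
  Assets:      Reserves at CB +$47B
  Liabilities: Checkable deposits −$48B, Borrowings from CB +$95B
So the change in checkable deposits held by the non-bank public at commercial banks is -$48 billion.

-$48 billion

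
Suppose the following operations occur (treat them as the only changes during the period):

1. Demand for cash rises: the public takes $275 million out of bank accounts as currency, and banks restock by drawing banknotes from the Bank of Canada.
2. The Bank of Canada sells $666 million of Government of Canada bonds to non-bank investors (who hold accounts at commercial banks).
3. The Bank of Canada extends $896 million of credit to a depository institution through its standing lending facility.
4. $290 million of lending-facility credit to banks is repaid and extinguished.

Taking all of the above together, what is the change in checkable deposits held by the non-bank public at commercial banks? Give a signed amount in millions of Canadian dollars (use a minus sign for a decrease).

-$941 million

Currency withdrawal $275 million: non-bank counterparties' bank balances fall → −$275M.
Asset sale (to non-banks) $666 million: non-bank counterparties' bank balances fall → −$666M.
Discount-window loan $896 million: the counterparty is a bank, so public deposits are unchanged → 0.
Discount-window repayment $290 million: the counterparty is a bank, so public deposits are unchanged → 0.
Net: −275 − 666 + 0 + 0 = -$941 million.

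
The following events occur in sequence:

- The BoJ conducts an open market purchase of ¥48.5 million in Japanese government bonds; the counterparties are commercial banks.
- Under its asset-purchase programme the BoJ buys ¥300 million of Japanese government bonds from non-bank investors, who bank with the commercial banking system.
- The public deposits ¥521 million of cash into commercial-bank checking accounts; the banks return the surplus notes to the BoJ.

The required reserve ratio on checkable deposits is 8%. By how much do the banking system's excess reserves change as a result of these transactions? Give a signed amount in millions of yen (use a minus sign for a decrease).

+¥803.82 million

OMO purchase (from banks) ¥48.5 million: reserves +¥48.5M, deposits 0.
Asset purchase (from non-banks) ¥300 million: reserves +¥300M, deposits +¥300M.
Currency deposit ¥521 million: reserves +¥521M, deposits +¥521M.
Totals: Δreserves = +¥869.5M, Δdeposits = +¥821M.
Δrequired reserves = 8% × +¥821M = +¥65.68M.
Δexcess reserves = Δreserves − Δrequired = +¥869.5M − (+¥65.68M) = +¥803.82 million.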